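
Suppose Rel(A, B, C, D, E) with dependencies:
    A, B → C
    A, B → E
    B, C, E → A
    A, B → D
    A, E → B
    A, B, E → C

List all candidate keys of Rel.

Closure of {A, B} is {A, B, C, D, E}, the whole schema; {A, B} is a candidate key.
Closure of {A, E} is {A, B, C, D, E}, the whole schema; {A, E} is a candidate key.
Closure of {B, C, E} is {A, B, C, D, E}, the whole schema; {B, C, E} is a candidate key.
No proper subset of any of these is a key, and no other minimal superkey exists.

{A, B}, {A, E}, {B, C, E}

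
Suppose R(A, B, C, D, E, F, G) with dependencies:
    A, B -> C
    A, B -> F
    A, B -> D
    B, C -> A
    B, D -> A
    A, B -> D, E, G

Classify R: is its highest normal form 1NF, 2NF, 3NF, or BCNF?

BCNF

Candidate keys: {A, B}, {B, C}, {B, D}. Prime attributes: {A, B, C, D}.
The left-hand side of every FD is a superkey, so BCNF is satisfied.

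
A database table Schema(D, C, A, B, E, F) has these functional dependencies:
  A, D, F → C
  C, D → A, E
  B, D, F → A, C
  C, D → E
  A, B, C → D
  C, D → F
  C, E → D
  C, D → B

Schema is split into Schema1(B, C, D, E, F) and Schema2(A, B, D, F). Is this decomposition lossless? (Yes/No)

The shared attributes are {B, D, F} and {B, D, F}⁺ = {A, B, C, D, E, F}.
Since Schema1 ⊆ {A, B, C, D, E, F}, the intersection is a superkey of Schema1; the decomposition is lossless.

Yes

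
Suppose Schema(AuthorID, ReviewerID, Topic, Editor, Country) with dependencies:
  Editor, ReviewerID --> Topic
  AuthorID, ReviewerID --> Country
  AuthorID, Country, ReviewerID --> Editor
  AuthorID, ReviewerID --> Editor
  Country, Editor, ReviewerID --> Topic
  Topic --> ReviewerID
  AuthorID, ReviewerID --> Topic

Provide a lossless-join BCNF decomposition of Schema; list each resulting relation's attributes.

{AuthorID, Country, Editor, ReviewerID}; {Editor, Topic}; {ReviewerID, Topic}

Candidate keys of the original relation: {AuthorID, ReviewerID}, {AuthorID, Topic}.
In {AuthorID, Country, Editor, ReviewerID, Topic}, {Editor, ReviewerID} is not a superkey ({Editor, ReviewerID}⁺ restricted to this set is {Editor, ReviewerID, Topic}), so split on Editor, ReviewerID --> Topic into {Editor, ReviewerID, Topic} and {AuthorID, Country, Editor, ReviewerID}.
In {Editor, ReviewerID, Topic}, {Topic} is not a superkey ({Topic}⁺ restricted to this set is {ReviewerID, Topic}), so split on Topic --> ReviewerID into {ReviewerID, Topic} and {Editor, Topic}.
{ReviewerID, Topic} is in BCNF.
{Editor, Topic} is in BCNF.
{AuthorID, Country, Editor, ReviewerID} is in BCNF.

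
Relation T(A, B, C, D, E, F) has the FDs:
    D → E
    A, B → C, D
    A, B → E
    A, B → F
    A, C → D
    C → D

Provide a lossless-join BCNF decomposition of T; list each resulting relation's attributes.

{A, B, C, F}; {C, D}; {D, E}

Candidate key of the original relation: {A, B}.
{A, B, C, D, E, F}: {D} determines {D, E} here but is not a superkey — split on D → E, giving {D, E} and {A, B, C, D, F}.
{D, E}: every determinant is a superkey — BCNF.
{A, B, C, D, F}: {A, C} determines {A, C, D} here but is not a superkey — split on A, C → D, giving {A, C, D} and {A, B, C, F}.
{A, C, D}: {C} determines {C, D} here but is not a superkey — split on C → D, giving {C, D} and {A, C}.
{C, D}: every determinant is a superkey — BCNF.
{A, C}: every determinant is a superkey — BCNF.
{A, B, C, F}: every determinant is a superkey — BCNF.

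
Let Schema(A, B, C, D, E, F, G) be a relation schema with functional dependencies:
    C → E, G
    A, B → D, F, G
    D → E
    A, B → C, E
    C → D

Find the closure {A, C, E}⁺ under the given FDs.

{A, C, D, E, G}

Start with {A, C, E}.
C → E, G applies; add {G} → now {A, C, E, G}.
C → D applies; add {D} → now {A, C, D, E, G}.
No further FD applies.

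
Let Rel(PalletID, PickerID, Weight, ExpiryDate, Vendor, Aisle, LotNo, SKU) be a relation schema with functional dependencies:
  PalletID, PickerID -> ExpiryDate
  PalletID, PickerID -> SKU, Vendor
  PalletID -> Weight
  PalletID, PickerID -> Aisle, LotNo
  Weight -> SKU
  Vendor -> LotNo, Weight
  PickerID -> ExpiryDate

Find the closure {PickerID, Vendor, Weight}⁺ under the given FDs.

Start with {PickerID, Vendor, Weight}.
Weight -> SKU applies; add {SKU} → now {PickerID, SKU, Vendor, Weight}.
Vendor -> LotNo, Weight applies; add {LotNo} → now {LotNo, PickerID, SKU, Vendor, Weight}.
PickerID -> ExpiryDate applies; add {ExpiryDate} → now {ExpiryDate, LotNo, PickerID, SKU, Vendor, Weight}.
No further FD applies.

{ExpiryDate, LotNo, PickerID, SKU, Vendor, Weight}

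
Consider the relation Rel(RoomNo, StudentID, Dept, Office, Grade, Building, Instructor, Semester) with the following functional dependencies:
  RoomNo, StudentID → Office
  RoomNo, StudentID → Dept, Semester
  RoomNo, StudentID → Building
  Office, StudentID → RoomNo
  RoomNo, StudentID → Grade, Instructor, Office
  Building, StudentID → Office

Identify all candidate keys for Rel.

Attributes never on any right-hand side: {StudentID} — every candidate key must contain it.
{Building, StudentID}⁺ = {Building, Dept, Grade, Instructor, Office, RoomNo, Semester, StudentID} — all of the relation — so {Building, StudentID} is a candidate key.
{Office, StudentID}⁺ = {Building, Dept, Grade, Instructor, Office, RoomNo, Semester, StudentID} — all of the relation — so {Office, StudentID} is a candidate key.
{RoomNo, StudentID}⁺ = {Building, Dept, Grade, Instructor, Office, RoomNo, Semester, StudentID} — all of the relation — so {RoomNo, StudentID} is a candidate key.
No proper subset of any of these is a key, and no other minimal superkey exists.

{Building, StudentID}, {Office, StudentID}, {RoomNo, StudentID}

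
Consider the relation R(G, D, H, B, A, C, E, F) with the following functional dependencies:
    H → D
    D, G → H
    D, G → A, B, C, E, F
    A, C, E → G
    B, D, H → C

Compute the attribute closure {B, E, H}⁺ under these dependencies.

Start with {B, E, H}.
H → D applies; add {D} → now {B, D, E, H}.
B, D, H → C applies; add {C} → now {B, C, D, E, H}.
No further FD applies.

{B, C, D, E, H}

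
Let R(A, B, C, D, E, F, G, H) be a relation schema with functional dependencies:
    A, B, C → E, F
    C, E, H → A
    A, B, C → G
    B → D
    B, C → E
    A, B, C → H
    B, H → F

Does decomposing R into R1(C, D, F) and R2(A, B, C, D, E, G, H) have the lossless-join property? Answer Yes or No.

No

The shared attributes are {C, D} and {C, D}⁺ = {C, D}.
R1 ⊄ {C, D} and R2 ⊄ {C, D}, so the split is lossy.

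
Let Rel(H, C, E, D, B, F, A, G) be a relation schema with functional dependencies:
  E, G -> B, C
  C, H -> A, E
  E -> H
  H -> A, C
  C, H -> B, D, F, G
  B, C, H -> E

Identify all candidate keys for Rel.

{E} is a candidate key since {E}⁺ = {A, B, C, D, E, F, G, H} covers every attribute.
{H} is a candidate key since {H}⁺ = {A, B, C, D, E, F, G, H} covers every attribute.
These are minimal and exhaustive — every other superkey contains one of them.

{E}, {H}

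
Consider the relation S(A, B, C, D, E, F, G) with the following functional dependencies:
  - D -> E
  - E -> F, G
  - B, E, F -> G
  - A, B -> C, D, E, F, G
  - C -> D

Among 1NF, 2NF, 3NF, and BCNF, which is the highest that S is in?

Candidate key: {A, B}. Prime attributes: {A, B}.
For D -> E we have {D}⁺ = {D, E, F, G}; {D} is not a superkey, so BCNF fails.
Because {E} is non-prime and the left side of D -> E is not a superkey, the relation is not in 3NF.
No non-prime attribute depends on a proper subset of any candidate key, so 2NF holds.

2NF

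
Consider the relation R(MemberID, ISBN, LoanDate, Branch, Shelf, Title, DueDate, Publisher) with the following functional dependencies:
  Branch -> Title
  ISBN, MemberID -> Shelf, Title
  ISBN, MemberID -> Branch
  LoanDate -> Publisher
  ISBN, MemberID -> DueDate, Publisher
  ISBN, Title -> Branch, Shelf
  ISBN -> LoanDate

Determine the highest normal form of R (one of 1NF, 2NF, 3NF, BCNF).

Candidate key: {ISBN, MemberID}. Prime attributes: {ISBN, MemberID}.
Branch -> Title: {Branch}⁺ = {Branch, Title}, which is not all of the attributes, so the left side is not a superkey — BCNF is violated.
Branch -> Title has non-prime {Title} on the right and a non-superkey on the left, so 3NF fails.
The proper key subset {ISBN} of {ISBN, MemberID} determines non-prime {LoanDate, Publisher}, so the relation is not even in 2NF.

1NF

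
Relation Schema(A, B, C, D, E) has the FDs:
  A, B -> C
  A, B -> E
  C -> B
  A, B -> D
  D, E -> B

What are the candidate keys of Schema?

{A, B}, {A, C}, {A, D, E}

Attributes never on any right-hand side: {A} — every candidate key must contain it.
{A, B} is a candidate key since {A, B}⁺ = {A, B, C, D, E} covers every attribute.
{A, C} is a candidate key since {A, C}⁺ = {A, B, C, D, E} covers every attribute.
{A, D, E} is a candidate key since {A, D, E}⁺ = {A, B, C, D, E} covers every attribute.
No proper subset of any of these is a key, and no other minimal superkey exists.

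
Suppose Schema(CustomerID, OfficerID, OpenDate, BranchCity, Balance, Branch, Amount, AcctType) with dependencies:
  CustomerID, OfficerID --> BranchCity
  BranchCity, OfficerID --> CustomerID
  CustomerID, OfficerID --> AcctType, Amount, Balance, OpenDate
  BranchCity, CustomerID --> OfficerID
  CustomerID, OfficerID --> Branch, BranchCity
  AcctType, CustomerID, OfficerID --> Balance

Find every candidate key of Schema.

{BranchCity, CustomerID}, {BranchCity, OfficerID}, {CustomerID, OfficerID}

{BranchCity, CustomerID}⁺ = {AcctType, Amount, Balance, Branch, BranchCity, CustomerID, OfficerID, OpenDate} — all of the relation — so {BranchCity, CustomerID} is a candidate key.
{BranchCity, OfficerID}⁺ = {AcctType, Amount, Balance, Branch, BranchCity, CustomerID, OfficerID, OpenDate} — all of the relation — so {BranchCity, OfficerID} is a candidate key.
{CustomerID, OfficerID}⁺ = {AcctType, Amount, Balance, Branch, BranchCity, CustomerID, OfficerID, OpenDate} — all of the relation — so {CustomerID, OfficerID} is a candidate key.
Any other superkey properly contains one of these, so there are no further candidate keys.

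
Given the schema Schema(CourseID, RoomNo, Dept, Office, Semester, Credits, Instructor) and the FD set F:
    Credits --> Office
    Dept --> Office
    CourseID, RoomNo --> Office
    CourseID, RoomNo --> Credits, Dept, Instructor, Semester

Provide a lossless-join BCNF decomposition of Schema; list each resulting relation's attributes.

Candidate key of the original relation: {CourseID, RoomNo}.
{CourseID, Credits, Dept, Instructor, Office, RoomNo, Semester}: {Credits} determines {Credits, Office} here but is not a superkey — split on Credits --> Office, giving {Credits, Office} and {CourseID, Credits, Dept, Instructor, RoomNo, Semester}.
{Credits, Office} has no BCNF violation.
{CourseID, Credits, Dept, Instructor, RoomNo, Semester} has no BCNF violation.

{CourseID, Credits, Dept, Instructor, RoomNo, Semester}; {Credits, Office}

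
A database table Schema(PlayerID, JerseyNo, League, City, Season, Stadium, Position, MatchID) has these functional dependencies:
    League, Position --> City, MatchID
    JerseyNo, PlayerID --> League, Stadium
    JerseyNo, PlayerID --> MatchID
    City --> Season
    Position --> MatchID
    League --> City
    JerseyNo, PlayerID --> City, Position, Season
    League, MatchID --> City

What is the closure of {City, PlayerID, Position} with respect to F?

Start with {City, PlayerID, Position}.
City --> Season applies; add {Season} → now {City, PlayerID, Position, Season}.
Position --> MatchID applies; add {MatchID} → now {City, MatchID, PlayerID, Position, Season}.
No further FD applies.

{City, MatchID, PlayerID, Position, Season}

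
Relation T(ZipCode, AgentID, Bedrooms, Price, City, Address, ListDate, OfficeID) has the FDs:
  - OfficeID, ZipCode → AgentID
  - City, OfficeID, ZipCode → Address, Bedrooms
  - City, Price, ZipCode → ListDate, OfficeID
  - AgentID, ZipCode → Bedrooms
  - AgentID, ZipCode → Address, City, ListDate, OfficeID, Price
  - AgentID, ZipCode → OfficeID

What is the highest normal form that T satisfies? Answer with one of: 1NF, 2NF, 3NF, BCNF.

Candidate keys: {AgentID, ZipCode}, {City, Price, ZipCode}, {OfficeID, ZipCode}. Prime attributes: {AgentID, City, OfficeID, Price, ZipCode}.
The left-hand side of every FD is a superkey, so BCNF is satisfied.

BCNF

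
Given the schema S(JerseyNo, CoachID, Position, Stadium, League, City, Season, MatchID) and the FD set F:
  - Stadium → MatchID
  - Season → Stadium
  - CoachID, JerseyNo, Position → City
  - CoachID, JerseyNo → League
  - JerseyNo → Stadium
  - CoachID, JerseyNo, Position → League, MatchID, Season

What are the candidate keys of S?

{CoachID, JerseyNo, Position}

{CoachID, JerseyNo, Position} never appear on the right of any FD, so every key must include all of them.
Closure of {CoachID, JerseyNo, Position} is {City, CoachID, JerseyNo, League, MatchID, Position, Season, Stadium}, the whole schema; {CoachID, JerseyNo, Position} is a candidate key.
No other minimal set has full closure, so this is the only candidate key.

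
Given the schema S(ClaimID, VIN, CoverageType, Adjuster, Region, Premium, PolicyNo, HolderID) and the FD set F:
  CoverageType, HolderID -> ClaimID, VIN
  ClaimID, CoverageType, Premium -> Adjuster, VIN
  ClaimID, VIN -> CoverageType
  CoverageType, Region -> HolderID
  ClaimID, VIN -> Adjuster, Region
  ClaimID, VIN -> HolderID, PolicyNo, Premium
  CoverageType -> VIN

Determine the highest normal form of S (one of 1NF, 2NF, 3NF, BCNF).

3NF

Candidate keys: {ClaimID, CoverageType}, {ClaimID, VIN}, {CoverageType, HolderID}, {CoverageType, Region}. Prime attributes: {ClaimID, CoverageType, HolderID, Region, VIN}.
CoverageType -> VIN breaks BCNF: {CoverageType}⁺ = {CoverageType, VIN}, so {CoverageType} is not a superkey.
Its right-hand attributes {VIN} are all prime, as are those of every other non-superkey FD — the relation is in 3NF.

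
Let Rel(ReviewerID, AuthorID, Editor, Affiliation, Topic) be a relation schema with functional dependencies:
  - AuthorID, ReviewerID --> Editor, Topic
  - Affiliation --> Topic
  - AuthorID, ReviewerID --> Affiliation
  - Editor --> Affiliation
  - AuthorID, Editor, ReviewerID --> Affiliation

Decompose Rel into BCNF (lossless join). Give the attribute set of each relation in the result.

Candidate key of the original relation: {AuthorID, ReviewerID}.
Within {Affiliation, AuthorID, Editor, ReviewerID, Topic}: {Affiliation}⁺ ∩ {Affiliation, AuthorID, Editor, ReviewerID, Topic} = {Affiliation, Topic}, not the whole set, so Affiliation --> Topic violates BCNF; decompose into {Affiliation, Topic} and {Affiliation, AuthorID, Editor, ReviewerID}.
{Affiliation, Topic} is in BCNF.
Within {Affiliation, AuthorID, Editor, ReviewerID}: {Editor}⁺ ∩ {Affiliation, AuthorID, Editor, ReviewerID} = {Affiliation, Editor}, not the whole set, so Editor --> Affiliation violates BCNF; decompose into {Affiliation, Editor} and {AuthorID, Editor, ReviewerID}.
{Affiliation, Editor} is in BCNF.
{AuthorID, Editor, ReviewerID} is in BCNF.

{Affiliation, Editor}; {Affiliation, Topic}; {AuthorID, Editor, ReviewerID}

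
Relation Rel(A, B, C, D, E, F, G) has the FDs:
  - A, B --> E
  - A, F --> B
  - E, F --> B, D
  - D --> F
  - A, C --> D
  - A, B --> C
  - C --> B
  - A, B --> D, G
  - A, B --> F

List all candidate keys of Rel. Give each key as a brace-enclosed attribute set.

{A, B}, {A, C}, {A, D}, {A, F}

Attributes never on any right-hand side: {A} — every candidate key must contain it.
{A, B}⁺ = {A, B, C, D, E, F, G} — all of the relation — so {A, B} is a candidate key.
{A, C}⁺ = {A, B, C, D, E, F, G} — all of the relation — so {A, C} is a candidate key.
{A, D}⁺ = {A, B, C, D, E, F, G} — all of the relation — so {A, D} is a candidate key.
{A, F}⁺ = {A, B, C, D, E, F, G} — all of the relation — so {A, F} is a candidate key.
These are minimal and exhaustive — every other superkey contains one of them.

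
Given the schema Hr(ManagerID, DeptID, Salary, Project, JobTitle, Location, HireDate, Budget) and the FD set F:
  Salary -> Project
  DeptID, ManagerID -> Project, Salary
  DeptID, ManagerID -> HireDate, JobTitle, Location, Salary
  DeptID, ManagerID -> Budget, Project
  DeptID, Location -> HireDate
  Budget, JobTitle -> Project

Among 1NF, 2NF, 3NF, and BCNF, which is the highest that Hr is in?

2NF

Candidate key: {DeptID, ManagerID}. Prime attributes: {DeptID, ManagerID}.
Salary -> Project: {Salary}⁺ = {Project, Salary}, which is not all of the attributes, so the left side is not a superkey — BCNF is violated.
Because {Project} is non-prime and the left side of Salary -> Project is not a superkey, the relation is not in 3NF.
No proper subset of a key has a non-prime attribute in its closure, so there is no partial dependency; 2NF holds.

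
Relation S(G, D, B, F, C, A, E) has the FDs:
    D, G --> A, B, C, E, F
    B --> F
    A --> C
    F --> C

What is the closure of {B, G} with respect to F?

Start with {B, G}.
B --> F applies; add {F} → now {B, F, G}.
F --> C applies; add {C} → now {B, C, F, G}.
No further FD applies.

{B, C, F, G}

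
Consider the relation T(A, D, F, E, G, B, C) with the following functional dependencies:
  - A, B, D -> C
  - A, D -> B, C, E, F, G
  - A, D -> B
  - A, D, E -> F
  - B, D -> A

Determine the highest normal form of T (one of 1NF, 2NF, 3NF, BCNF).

BCNF

Candidate keys: {A, D}, {B, D}. Prime attributes: {A, B, D}.
Every FD has a superkey on the left, so the relation is in BCNF.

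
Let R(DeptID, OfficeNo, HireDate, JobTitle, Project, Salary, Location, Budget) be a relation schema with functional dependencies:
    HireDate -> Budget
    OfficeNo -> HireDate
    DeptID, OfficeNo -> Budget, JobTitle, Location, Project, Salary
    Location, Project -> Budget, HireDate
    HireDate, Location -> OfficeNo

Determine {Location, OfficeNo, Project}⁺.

Start with {Location, OfficeNo, Project}.
OfficeNo -> HireDate applies; add {HireDate} → now {HireDate, Location, OfficeNo, Project}.
Location, Project -> Budget, HireDate applies; add {Budget} → now {Budget, HireDate, Location, OfficeNo, Project}.
No further FD applies.

{Budget, HireDate, Location, OfficeNo, Project}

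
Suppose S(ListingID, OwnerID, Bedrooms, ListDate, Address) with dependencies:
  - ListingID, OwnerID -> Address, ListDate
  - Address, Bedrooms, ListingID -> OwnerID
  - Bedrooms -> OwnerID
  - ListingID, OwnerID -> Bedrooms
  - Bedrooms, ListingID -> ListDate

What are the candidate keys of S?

{ListingID} never appears on the right of any FD, so every key must include it.
{Bedrooms, ListingID}⁺ = {Address, Bedrooms, ListDate, ListingID, OwnerID} — all of the relation — so {Bedrooms, ListingID} is a candidate key.
{ListingID, OwnerID}⁺ = {Address, Bedrooms, ListDate, ListingID, OwnerID} — all of the relation — so {ListingID, OwnerID} is a candidate key.
These are minimal and exhaustive — every other superkey contains one of them.

{Bedrooms, ListingID}, {ListingID, OwnerID}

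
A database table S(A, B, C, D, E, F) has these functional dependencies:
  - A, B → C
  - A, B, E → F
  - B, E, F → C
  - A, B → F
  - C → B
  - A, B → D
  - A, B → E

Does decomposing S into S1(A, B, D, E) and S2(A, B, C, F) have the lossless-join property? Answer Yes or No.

S1 ∩ S2 = {A, B}; its closure under F is {A, B, C, D, E, F}.
Since S1 ⊆ {A, B, C, D, E, F}, the intersection is a superkey of S1; the decomposition is lossless.

Yes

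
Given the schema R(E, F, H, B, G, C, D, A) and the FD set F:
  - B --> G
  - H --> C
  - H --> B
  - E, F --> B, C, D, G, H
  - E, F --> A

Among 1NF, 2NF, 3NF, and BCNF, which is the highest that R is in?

Candidate key: {E, F}. Prime attributes: {E, F}.
B --> G: {B}⁺ = {B, G}, which is not all of the attributes, so the left side is not a superkey — BCNF is violated.
B --> G determines the non-prime attribute {G} from a non-superkey — 3NF is violated.
Checking every proper subset of each key, none determines a non-prime attribute — 2NF is satisfied.

2NF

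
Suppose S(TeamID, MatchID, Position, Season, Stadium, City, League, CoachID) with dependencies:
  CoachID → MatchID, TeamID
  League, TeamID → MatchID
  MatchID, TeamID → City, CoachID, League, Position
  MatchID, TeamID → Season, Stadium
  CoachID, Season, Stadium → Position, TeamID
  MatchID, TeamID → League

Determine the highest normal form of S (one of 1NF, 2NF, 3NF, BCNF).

BCNF

Candidate keys: {CoachID}, {League, TeamID}, {MatchID, TeamID}. Prime attributes: {CoachID, League, MatchID, TeamID}.
The left-hand side of every FD is a superkey, so BCNF is satisfied.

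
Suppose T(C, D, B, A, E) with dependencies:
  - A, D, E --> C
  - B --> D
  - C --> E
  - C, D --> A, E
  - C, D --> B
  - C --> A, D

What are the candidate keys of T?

Closure of {C} is {A, B, C, D, E}, the whole schema; {C} is a candidate key.
Closure of {A, B, E} is {A, B, C, D, E}, the whole schema; {A, B, E} is a candidate key.
Closure of {A, D, E} is {A, B, C, D, E}, the whole schema; {A, D, E} is a candidate key.
No proper subset of any of these is a key, and no other minimal superkey exists.

{A, B, E}, {A, D, E}, {C}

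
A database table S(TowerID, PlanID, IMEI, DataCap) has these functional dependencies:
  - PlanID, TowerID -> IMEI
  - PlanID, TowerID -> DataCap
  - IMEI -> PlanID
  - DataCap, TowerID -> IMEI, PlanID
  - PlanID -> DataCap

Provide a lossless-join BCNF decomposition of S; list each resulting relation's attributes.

{DataCap, PlanID}; {IMEI, PlanID}; {IMEI, TowerID}

Candidate keys of the original relation: {DataCap, TowerID}, {IMEI, TowerID}, {PlanID, TowerID}.
{DataCap, IMEI, PlanID, TowerID}: {IMEI} determines {DataCap, IMEI, PlanID} here but is not a superkey — split on IMEI -> DataCap, PlanID, giving {DataCap, IMEI, PlanID} and {IMEI, TowerID}.
{DataCap, IMEI, PlanID}: {PlanID} determines {DataCap, PlanID} here but is not a superkey — split on PlanID -> DataCap, giving {DataCap, PlanID} and {IMEI, PlanID}.
{DataCap, PlanID}: every determinant is a superkey — BCNF.
{IMEI, PlanID}: every determinant is a superkey — BCNF.
{IMEI, TowerID}: every determinant is a superkey — BCNF.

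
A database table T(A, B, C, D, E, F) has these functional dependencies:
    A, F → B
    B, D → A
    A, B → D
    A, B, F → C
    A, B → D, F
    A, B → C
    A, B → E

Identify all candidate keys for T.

{A, B} is a candidate key since {A, B}⁺ = {A, B, C, D, E, F} covers every attribute.
{A, F} is a candidate key since {A, F}⁺ = {A, B, C, D, E, F} covers every attribute.
{B, D} is a candidate key since {B, D}⁺ = {A, B, C, D, E, F} covers every attribute.
These are minimal and exhaustive — every other superkey contains one of them.

{A, B}, {A, F}, {B, D}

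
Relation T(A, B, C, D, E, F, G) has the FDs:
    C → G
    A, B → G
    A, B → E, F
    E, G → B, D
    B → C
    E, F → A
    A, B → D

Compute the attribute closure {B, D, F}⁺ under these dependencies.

{B, C, D, F, G}

Start with {B, D, F}.
B → C applies; add {C} → now {B, C, D, F}.
C → G applies; add {G} → now {B, C, D, F, G}.
No further FD applies.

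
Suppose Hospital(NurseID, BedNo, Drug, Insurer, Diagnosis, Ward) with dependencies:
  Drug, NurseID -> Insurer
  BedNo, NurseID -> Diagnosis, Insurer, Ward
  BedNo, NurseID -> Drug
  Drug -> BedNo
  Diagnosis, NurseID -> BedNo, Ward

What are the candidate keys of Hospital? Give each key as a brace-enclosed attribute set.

Attributes never on any right-hand side: {NurseID} — every candidate key must contain it.
{BedNo, NurseID}⁺ = {BedNo, Diagnosis, Drug, Insurer, NurseID, Ward} — all of the relation — so {BedNo, NurseID} is a candidate key.
{Diagnosis, NurseID}⁺ = {BedNo, Diagnosis, Drug, Insurer, NurseID, Ward} — all of the relation — so {Diagnosis, NurseID} is a candidate key.
{Drug, NurseID}⁺ = {BedNo, Diagnosis, Drug, Insurer, NurseID, Ward} — all of the relation — so {Drug, NurseID} is a candidate key.
These are minimal and exhaustive — every other superkey contains one of them.

{BedNo, NurseID}, {Diagnosis, NurseID}, {Drug, NurseID}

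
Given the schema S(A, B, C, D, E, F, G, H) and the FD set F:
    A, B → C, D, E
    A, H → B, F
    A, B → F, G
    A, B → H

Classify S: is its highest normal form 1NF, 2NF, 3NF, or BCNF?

BCNF

Candidate keys: {A, B}, {A, H}. Prime attributes: {A, B, H}.
The left-hand side of every FD is a superkey, so BCNF is satisfied.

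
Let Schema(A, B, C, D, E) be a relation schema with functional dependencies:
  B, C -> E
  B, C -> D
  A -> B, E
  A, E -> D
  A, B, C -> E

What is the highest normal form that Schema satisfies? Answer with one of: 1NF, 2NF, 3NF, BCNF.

1NF

Candidate key: {A, C}. Prime attributes: {A, C}.
B, C -> E: {B, C}⁺ = {B, C, D, E}, which is not all of the attributes, so the left side is not a superkey — BCNF is violated.
B, C -> E determines the non-prime attribute {E} from a non-superkey — 3NF is violated.
{A} is a proper subset of the key {A, C}, and {A}⁺ contains the non-prime attributes {B, D, E} — a partial dependency, so 2NF is violated.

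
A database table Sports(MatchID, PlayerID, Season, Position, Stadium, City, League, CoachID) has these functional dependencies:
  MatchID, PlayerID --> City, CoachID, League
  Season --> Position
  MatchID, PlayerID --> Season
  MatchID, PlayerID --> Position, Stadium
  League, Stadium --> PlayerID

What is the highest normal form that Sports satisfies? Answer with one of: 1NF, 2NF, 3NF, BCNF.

2NF

Candidate keys: {League, MatchID, Stadium}, {MatchID, PlayerID}. Prime attributes: {League, MatchID, PlayerID, Stadium}.
For Season --> Position we have {Season}⁺ = {Position, Season}; {Season} is not a superkey, so BCNF fails.
Season --> Position has non-prime {Position} on the right and a non-superkey on the left, so 3NF fails.
Checking every proper subset of each key, none determines a non-prime attribute — 2NF is satisfied.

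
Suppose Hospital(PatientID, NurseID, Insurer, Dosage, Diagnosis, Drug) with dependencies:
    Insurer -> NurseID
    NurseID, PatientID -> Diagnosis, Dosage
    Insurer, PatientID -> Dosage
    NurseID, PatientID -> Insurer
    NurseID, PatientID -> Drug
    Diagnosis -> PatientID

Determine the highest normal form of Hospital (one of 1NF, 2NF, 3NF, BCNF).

3NF

Candidate keys: {Diagnosis, Insurer}, {Diagnosis, NurseID}, {Insurer, PatientID}, {NurseID, PatientID}. Prime attributes: {Diagnosis, Insurer, NurseID, PatientID}.
Insurer -> NurseID breaks BCNF: {Insurer}⁺ = {Insurer, NurseID}, so {Insurer} is not a superkey.
Since {NurseID} ⊆ prime attributes and every other non-superkey FD also has a prime right side, the schema is in 3NF.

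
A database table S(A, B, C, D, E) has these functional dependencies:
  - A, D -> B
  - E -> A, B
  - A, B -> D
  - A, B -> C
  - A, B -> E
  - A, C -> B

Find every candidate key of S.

{A, B}, {A, C}, {A, D}, {E}

Closure of {E} is {A, B, C, D, E}, the whole schema; {E} is a candidate key.
Closure of {A, B} is {A, B, C, D, E}, the whole schema; {A, B} is a candidate key.
Closure of {A, C} is {A, B, C, D, E}, the whole schema; {A, C} is a candidate key.
Closure of {A, D} is {A, B, C, D, E}, the whole schema; {A, D} is a candidate key.
These are minimal and exhaustive — every other superkey contains one of them.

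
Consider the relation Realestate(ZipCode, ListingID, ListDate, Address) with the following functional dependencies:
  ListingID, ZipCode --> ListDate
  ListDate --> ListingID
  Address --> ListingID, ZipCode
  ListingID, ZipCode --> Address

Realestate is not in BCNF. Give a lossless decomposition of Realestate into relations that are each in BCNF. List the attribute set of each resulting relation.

{Address, ListDate, ZipCode}; {ListDate, ListingID}

Candidate keys of the original relation: {Address}, {ListDate, ZipCode}, {ListingID, ZipCode}.
Within {Address, ListDate, ListingID, ZipCode}: {ListDate}⁺ ∩ {Address, ListDate, ListingID, ZipCode} = {ListDate, ListingID}, not the whole set, so ListDate --> ListingID violates BCNF; decompose into {ListDate, ListingID} and {Address, ListDate, ZipCode}.
{ListDate, ListingID} is in BCNF.
{Address, ListDate, ZipCode} is in BCNF.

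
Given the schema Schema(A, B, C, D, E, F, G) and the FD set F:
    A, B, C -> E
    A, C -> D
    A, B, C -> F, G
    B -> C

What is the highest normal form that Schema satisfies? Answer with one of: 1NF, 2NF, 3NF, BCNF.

Candidate key: {A, B}. Prime attributes: {A, B}.
For A, C -> D we have {A, C}⁺ = {A, C, D}; {A, C} is not a superkey, so BCNF fails.
A, C -> D determines the non-prime attribute {D} from a non-superkey — 3NF is violated.
{B} is a proper subset of the key {A, B}, and {B}⁺ contains the non-prime attribute {C} — a partial dependency, so 2NF is violated.

1NF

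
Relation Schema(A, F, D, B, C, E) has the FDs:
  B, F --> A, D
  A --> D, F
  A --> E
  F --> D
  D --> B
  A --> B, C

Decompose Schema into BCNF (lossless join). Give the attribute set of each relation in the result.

Candidate keys of the original relation: {A}, {F}.
{A, B, C, D, E, F}: {D} determines {B, D} here but is not a superkey — split on D --> B, giving {B, D} and {A, C, D, E, F}.
{B, D}: every determinant is a superkey — BCNF.
{A, C, D, E, F}: every determinant is a superkey — BCNF.

{A, C, D, E, F}; {B, D}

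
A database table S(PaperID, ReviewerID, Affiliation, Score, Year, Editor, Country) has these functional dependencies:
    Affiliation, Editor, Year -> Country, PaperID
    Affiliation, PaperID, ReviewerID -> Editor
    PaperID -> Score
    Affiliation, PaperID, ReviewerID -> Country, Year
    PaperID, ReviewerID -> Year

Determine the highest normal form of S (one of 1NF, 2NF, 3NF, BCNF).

Candidate keys: {Affiliation, Editor, ReviewerID, Year}, {Affiliation, PaperID, ReviewerID}. Prime attributes: {Affiliation, Editor, PaperID, ReviewerID, Year}.
Affiliation, Editor, Year -> Country, PaperID breaks BCNF: {Affiliation, Editor, Year}⁺ = {Affiliation, Country, Editor, PaperID, Score, Year}, so {Affiliation, Editor, Year} is not a superkey.
Because {Country} is non-prime and the left side of Affiliation, Editor, Year -> Country, PaperID is not a superkey, the relation is not in 3NF.
The proper key subset {PaperID} of {Affiliation, PaperID, ReviewerID} determines non-prime {Score}, so the relation is not even in 2NF.

1NF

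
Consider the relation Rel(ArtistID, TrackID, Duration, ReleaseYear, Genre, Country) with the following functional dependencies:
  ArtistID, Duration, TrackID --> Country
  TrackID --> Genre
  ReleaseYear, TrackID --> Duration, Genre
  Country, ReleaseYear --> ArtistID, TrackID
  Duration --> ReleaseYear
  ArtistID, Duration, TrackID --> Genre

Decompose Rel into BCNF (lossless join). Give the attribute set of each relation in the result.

Candidate keys of the original relation: {ArtistID, Duration, TrackID}, {ArtistID, ReleaseYear, TrackID}, {Country, Duration}, {Country, ReleaseYear}.
{ArtistID, Country, Duration, Genre, ReleaseYear, TrackID}: {TrackID} determines {Genre, TrackID} here but is not a superkey — split on TrackID --> Genre, giving {Genre, TrackID} and {ArtistID, Country, Duration, ReleaseYear, TrackID}.
{Genre, TrackID}: every determinant is a superkey — BCNF.
{ArtistID, Country, Duration, ReleaseYear, TrackID}: {ReleaseYear, TrackID} determines {Duration, ReleaseYear, TrackID} here but is not a superkey — split on ReleaseYear, TrackID --> Duration, giving {Duration, ReleaseYear, TrackID} and {ArtistID, Country, ReleaseYear, TrackID}.
{Duration, ReleaseYear, TrackID}: {Duration} determines {Duration, ReleaseYear} here but is not a superkey — split on Duration --> ReleaseYear, giving {Duration, ReleaseYear} and {Duration, TrackID}.
{Duration, ReleaseYear}: every determinant is a superkey — BCNF.
{Duration, TrackID}: every determinant is a superkey — BCNF.
{ArtistID, Country, ReleaseYear, TrackID}: every determinant is a superkey — BCNF.

{ArtistID, Country, ReleaseYear, TrackID}; {Duration, ReleaseYear}; {Duration, TrackID}; {Genre, TrackID}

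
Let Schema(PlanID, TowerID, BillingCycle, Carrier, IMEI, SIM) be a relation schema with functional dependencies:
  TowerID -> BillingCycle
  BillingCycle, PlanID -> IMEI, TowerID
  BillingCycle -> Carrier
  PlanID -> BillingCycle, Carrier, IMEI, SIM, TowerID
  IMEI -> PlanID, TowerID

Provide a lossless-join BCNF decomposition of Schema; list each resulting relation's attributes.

Candidate keys of the original relation: {IMEI}, {PlanID}.
{BillingCycle, Carrier, IMEI, PlanID, SIM, TowerID}: {TowerID} determines {BillingCycle, Carrier, TowerID} here but is not a superkey — split on TowerID -> BillingCycle, Carrier, giving {BillingCycle, Carrier, TowerID} and {IMEI, PlanID, SIM, TowerID}.
{BillingCycle, Carrier, TowerID}: {BillingCycle} determines {BillingCycle, Carrier} here but is not a superkey — split on BillingCycle -> Carrier, giving {BillingCycle, Carrier} and {BillingCycle, TowerID}.
{BillingCycle, Carrier} has no BCNF violation.
{BillingCycle, TowerID} has no BCNF violation.
{IMEI, PlanID, SIM, TowerID} has no BCNF violation.

{BillingCycle, Carrier}; {BillingCycle, TowerID}; {IMEI, PlanID, SIM, TowerID}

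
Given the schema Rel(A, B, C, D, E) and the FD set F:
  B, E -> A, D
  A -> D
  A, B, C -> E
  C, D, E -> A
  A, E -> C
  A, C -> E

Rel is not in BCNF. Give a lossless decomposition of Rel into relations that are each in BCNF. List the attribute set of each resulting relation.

Candidate keys of the original relation: {A, B, C}, {B, E}.
{A, B, C, D, E}: {A} determines {A, D} here but is not a superkey — split on A -> D, giving {A, D} and {A, B, C, E}.
{A, D} is in BCNF.
{A, B, C, E}: {A, E} determines {A, C, E} here but is not a superkey — split on A, E -> C, giving {A, C, E} and {A, B, E}.
{A, C, E} is in BCNF.
{A, B, E} is in BCNF.

{A, B, E}; {A, C, E}; {A, D}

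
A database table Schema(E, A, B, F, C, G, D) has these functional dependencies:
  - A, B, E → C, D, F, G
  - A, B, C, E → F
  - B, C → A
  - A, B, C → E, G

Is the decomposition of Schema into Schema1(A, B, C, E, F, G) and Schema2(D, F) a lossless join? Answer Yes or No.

Common attributes: {F}; their closure is {F}.
The closure covers neither Schema1 nor Schema2 entirely; the join is not lossless.

No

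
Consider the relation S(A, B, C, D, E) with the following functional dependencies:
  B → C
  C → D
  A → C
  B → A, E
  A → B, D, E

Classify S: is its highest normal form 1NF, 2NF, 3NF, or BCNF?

Candidate keys: {A}, {B}. Prime attributes: {A, B}.
C → D breaks BCNF: {C}⁺ = {C, D}, so {C} is not a superkey.
C → D determines the non-prime attribute {D} from a non-superkey — 3NF is violated.
With only single-attribute keys there can be no partial dependency, so 2NF holds.

2NF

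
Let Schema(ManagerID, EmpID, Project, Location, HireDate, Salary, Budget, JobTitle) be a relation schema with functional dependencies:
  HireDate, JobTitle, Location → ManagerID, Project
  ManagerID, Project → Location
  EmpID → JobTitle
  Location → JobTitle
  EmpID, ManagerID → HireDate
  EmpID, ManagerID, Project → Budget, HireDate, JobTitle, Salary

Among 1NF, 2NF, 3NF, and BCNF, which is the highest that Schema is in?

1NF

Candidate keys: {EmpID, HireDate, Location}, {EmpID, Location, ManagerID}, {EmpID, ManagerID, Project}. Prime attributes: {EmpID, HireDate, Location, ManagerID, Project}.
HireDate, JobTitle, Location → ManagerID, Project: {HireDate, JobTitle, Location}⁺ = {HireDate, JobTitle, Location, ManagerID, Project}, which is not all of the attributes, so the left side is not a superkey — BCNF is violated.
EmpID → JobTitle determines the non-prime attribute {JobTitle} from a non-superkey — 3NF is violated.
{EmpID} is a proper subset of the key {EmpID, HireDate, Location}, and {EmpID}⁺ contains the non-prime attribute {JobTitle} — a partial dependency, so 2NF is violated.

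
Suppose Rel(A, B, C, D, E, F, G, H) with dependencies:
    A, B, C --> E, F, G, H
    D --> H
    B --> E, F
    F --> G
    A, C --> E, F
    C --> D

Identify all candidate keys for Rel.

{A, B, C} never appear on the right of any FD, so every key must include all of them.
{A, B, C}⁺ = {A, B, C, D, E, F, G, H}, which is every attribute, so {A, B, C} is a candidate key.
No smaller or unrelated set reaches every attribute, so there are no other keys.

{A, B, C}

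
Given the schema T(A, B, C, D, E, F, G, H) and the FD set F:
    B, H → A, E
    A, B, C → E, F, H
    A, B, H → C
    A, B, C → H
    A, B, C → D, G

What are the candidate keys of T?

{B} never appears on the right of any FD, so every key must include it.
{B, H}⁺ = {A, B, C, D, E, F, G, H}, which is every attribute, so {B, H} is a candidate key.
{A, B, C}⁺ = {A, B, C, D, E, F, G, H}, which is every attribute, so {A, B, C} is a candidate key.
Any other superkey properly contains one of these, so there are no further candidate keys.

{A, B, C}, {B, H}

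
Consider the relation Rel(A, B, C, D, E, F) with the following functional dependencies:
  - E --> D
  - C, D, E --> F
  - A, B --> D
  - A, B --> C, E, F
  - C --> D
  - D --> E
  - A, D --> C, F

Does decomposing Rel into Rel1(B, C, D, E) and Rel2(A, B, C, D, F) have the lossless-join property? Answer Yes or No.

Yes

Rel1 ∩ Rel2 = {B, C, D}; its closure under F is {B, C, D, E, F}.
Rel1 is contained in that closure, so Rel1 ∩ Rel2 --> Rel1 holds and the join is lossless.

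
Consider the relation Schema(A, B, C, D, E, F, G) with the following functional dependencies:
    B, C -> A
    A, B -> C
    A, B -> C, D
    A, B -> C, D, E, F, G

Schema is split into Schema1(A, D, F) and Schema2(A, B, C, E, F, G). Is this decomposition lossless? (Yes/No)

The shared attributes are {A, F} and {A, F}⁺ = {A, F}.
The closure covers neither Schema1 nor Schema2 entirely; the join is not lossless.

No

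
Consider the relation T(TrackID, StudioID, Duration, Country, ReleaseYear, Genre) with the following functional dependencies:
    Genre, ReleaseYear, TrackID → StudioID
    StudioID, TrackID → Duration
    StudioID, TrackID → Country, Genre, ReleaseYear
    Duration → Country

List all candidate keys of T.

Attributes never on any right-hand side: {TrackID} — every candidate key must contain it.
{StudioID, TrackID}⁺ = {Country, Duration, Genre, ReleaseYear, StudioID, TrackID} — all of the relation — so {StudioID, TrackID} is a candidate key.
{Genre, ReleaseYear, TrackID}⁺ = {Country, Duration, Genre, ReleaseYear, StudioID, TrackID} — all of the relation — so {Genre, ReleaseYear, TrackID} is a candidate key.
Any other superkey properly contains one of these, so there are no further candidate keys.

{Genre, ReleaseYear, TrackID}, {StudioID, TrackID}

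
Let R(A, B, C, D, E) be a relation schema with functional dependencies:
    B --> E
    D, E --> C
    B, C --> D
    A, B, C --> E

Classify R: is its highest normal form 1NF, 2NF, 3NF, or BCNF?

Candidate keys: {A, B, C}, {A, B, D}. Prime attributes: {A, B, C, D}.
B --> E: {B}⁺ = {B, E}, which is not all of the attributes, so the left side is not a superkey — BCNF is violated.
B --> E determines the non-prime attribute {E} from a non-superkey — 3NF is violated.
{B} is a proper subset of the key {A, B, C}, and {B}⁺ contains the non-prime attribute {E} — a partial dependency, so 2NF is violated.

1NF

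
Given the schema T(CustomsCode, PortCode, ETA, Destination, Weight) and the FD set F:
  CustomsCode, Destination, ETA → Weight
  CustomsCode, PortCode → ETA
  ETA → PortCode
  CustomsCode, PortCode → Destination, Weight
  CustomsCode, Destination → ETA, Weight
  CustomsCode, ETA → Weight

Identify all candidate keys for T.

{CustomsCode, Destination}, {CustomsCode, ETA}, {CustomsCode, PortCode}

Attributes never on any right-hand side: {CustomsCode} — every candidate key must contain it.
Closure of {CustomsCode, Destination} is {CustomsCode, Destination, ETA, PortCode, Weight}, the whole schema; {CustomsCode, Destination} is a candidate key.
Closure of {CustomsCode, ETA} is {CustomsCode, Destination, ETA, PortCode, Weight}, the whole schema; {CustomsCode, ETA} is a candidate key.
Closure of {CustomsCode, PortCode} is {CustomsCode, Destination, ETA, PortCode, Weight}, the whole schema; {CustomsCode, PortCode} is a candidate key.
No proper subset of any of these is a key, and no other minimal superkey exists.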